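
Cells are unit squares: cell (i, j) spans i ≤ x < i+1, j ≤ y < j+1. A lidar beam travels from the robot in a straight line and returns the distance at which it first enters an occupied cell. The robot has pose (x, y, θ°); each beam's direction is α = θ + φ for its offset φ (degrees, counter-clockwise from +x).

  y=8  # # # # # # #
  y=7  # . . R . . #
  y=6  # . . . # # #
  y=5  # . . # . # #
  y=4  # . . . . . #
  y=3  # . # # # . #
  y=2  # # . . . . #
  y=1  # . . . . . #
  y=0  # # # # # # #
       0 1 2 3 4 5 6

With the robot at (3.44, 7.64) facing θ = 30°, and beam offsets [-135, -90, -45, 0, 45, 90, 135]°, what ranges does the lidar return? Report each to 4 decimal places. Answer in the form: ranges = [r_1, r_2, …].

beam 1: φ=-135°, α=255°
  cosα=-0.2588 sinα=-0.9659 | (3,7) | tMaxX 1.7000 tMaxY 0.6626 | tΔX 3.8637 tΔY 1.0353
    t=0.6626 [y] (3,6)
    t=1.6979 [y] (3,5) — stop
  → r_1 = 1.6979
beam 2: φ=-90°, α=300°
  cosα=0.5000 sinα=-0.8660 | (3,7) | tMaxX 1.1200 tMaxY 0.7390 | tΔX 2.0000 tΔY 1.1547
    t=0.7390 [y] (3,6)
    t=1.1200 [x] (4,6) — stop
  → r_2 = 1.1200
beam 3: φ=-45°, α=345°
  cosα=0.9659 sinα=-0.2588 | (3,7) | tMaxX 0.5798 tMaxY 2.4728 | tΔX 1.0353 tΔY 3.8637
    t=0.5798 [x] (4,7)
    t=1.6150 [x] (5,7)
    t=2.4728 [y] (5,6) — stop
  → r_3 = 2.4728
beam 4: φ=0°, α=30°
  cosα=0.8660 sinα=0.5000 | (3,7) | tMaxX 0.6466 tMaxY 0.7200 | tΔX 1.1547 tΔY 2.0000
    t=0.6466 [x] (4,7)
    t=0.7200 [y] (4,8) — stop
  → r_4 = 0.7200
beam 5: φ=45°, α=75°
  cosα=0.2588 sinα=0.9659 | (3,7) | tMaxX 2.1637 tMaxY 0.3727 | tΔX 3.8637 tΔY 1.0353
    t=0.3727 [y] (3,8) — stop
  → r_5 = 0.3727
beam 6: φ=90°, α=120°
  cosα=-0.5000 sinα=0.8660 | (3,7) | tMaxX 0.8800 tMaxY 0.4157 | tΔX 2.0000 tΔY 1.1547
    t=0.4157 [y] (3,8) — stop
  → r_6 = 0.4157
beam 7: φ=135°, α=165°
  cosα=-0.9659 sinα=0.2588 | (3,7) | tMaxX 0.4555 tMaxY 1.3909 | tΔX 1.0353 tΔY 3.8637
    t=0.4555 [x] (2,7)
    t=1.3909 [y] (2,8) — stop
  → r_7 = 1.3909

ranges = [1.6979, 1.1200, 2.4728, 0.7200, 0.3727, 0.4157, 1.3909]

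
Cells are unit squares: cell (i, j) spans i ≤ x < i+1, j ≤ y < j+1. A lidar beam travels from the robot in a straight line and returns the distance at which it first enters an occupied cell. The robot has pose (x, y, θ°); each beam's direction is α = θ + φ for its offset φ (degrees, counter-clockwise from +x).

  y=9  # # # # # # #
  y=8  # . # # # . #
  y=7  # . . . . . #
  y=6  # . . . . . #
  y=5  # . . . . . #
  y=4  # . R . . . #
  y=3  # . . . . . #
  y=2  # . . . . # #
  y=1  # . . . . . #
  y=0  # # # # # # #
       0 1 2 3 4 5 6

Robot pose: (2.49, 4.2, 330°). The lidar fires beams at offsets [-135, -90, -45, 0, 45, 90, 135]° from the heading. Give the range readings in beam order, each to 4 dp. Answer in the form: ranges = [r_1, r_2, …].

beam 1: φ=-135°, α=195°
  d=(-0.9659,-0.2588)  start (2,4)  tX=0.5073 tY=0.7727  stride 1/|dx|=1.0353 1/|dy|=3.8637
    cross x-line → (1,4), t=0.5073
    cross y-line → (1,3), t=0.7727
    cross x-line → (0,3), t=1.5426 (wall)
  → r_1 = 1.5426
beam 2: φ=-90°, α=240°
  d=(-0.5000,-0.8660)  start (2,4)  tX=0.9800 tY=0.2309  stride 1/|dx|=2.0000 1/|dy|=1.1547
    cross y-line → (2,3), t=0.2309
    cross x-line → (1,3), t=0.9800
    cross y-line → (1,2), t=1.3856
    cross y-line → (1,1), t=2.5403
    cross x-line → (0,1), t=2.9800 (wall)
  → r_2 = 2.9800
beam 3: φ=-45°, α=285°
  d=(0.2588,-0.9659)  start (2,4)  tX=1.9705 tY=0.2071  stride 1/|dx|=3.8637 1/|dy|=1.0353
    cross y-line → (2,3), t=0.2071
    cross y-line → (2,2), t=1.2423
    cross x-line → (3,2), t=1.9705
    cross y-line → (3,1), t=2.2776
    cross y-line → (3,0), t=3.3129 (wall)
  → r_3 = 3.3129
beam 4: φ=0°, α=330°
  d=(0.8660,-0.5000)  start (2,4)  tX=0.5889 tY=0.4000  stride 1/|dx|=1.1547 1/|dy|=2.0000
    cross y-line → (2,3), t=0.4000
    cross x-line → (3,3), t=0.5889
    cross x-line → (4,3), t=1.7436
    cross y-line → (4,2), t=2.4000
    cross x-line → (5,2), t=2.8983 (wall)
  → r_4 = 2.8983
beam 5: φ=45°, α=15°
  d=(0.9659,0.2588)  start (2,4)  tX=0.5280 tY=3.0910  stride 1/|dx|=1.0353 1/|dy|=3.8637
    cross x-line → (3,4), t=0.5280
    cross x-line → (4,4), t=1.5633
    cross x-line → (5,4), t=2.5985
    cross y-line → (5,5), t=3.0910
    cross x-line → (6,5), t=3.6338 (wall)
  → r_5 = 3.6338
beam 6: φ=90°, α=60°
  d=(0.5000,0.8660)  start (2,4)  tX=1.0200 tY=0.9238  stride 1/|dx|=2.0000 1/|dy|=1.1547
    cross y-line → (2,5), t=0.9238
    cross x-line → (3,5), t=1.0200
    cross y-line → (3,6), t=2.0785
    cross x-line → (4,6), t=3.0200
    cross y-line → (4,7), t=3.2332
    cross y-line → (4,8), t=4.3879 (wall)
  → r_6 = 4.3879
beam 7: φ=135°, α=105°
  d=(-0.2588,0.9659)  start (2,4)  tX=1.8932 tY=0.8282  stride 1/|dx|=3.8637 1/|dy|=1.0353
    cross y-line → (2,5), t=0.8282
    cross y-line → (2,6), t=1.8635
    cross x-line → (1,6), t=1.8932
    cross y-line → (1,7), t=2.8988
    cross y-line → (1,8), t=3.9340
    cross y-line → (1,9), t=4.9693 (wall)
  → r_7 = 4.9693

ranges = [1.5426, 2.9800, 3.3129, 2.8983, 3.6338, 4.3879, 4.9693]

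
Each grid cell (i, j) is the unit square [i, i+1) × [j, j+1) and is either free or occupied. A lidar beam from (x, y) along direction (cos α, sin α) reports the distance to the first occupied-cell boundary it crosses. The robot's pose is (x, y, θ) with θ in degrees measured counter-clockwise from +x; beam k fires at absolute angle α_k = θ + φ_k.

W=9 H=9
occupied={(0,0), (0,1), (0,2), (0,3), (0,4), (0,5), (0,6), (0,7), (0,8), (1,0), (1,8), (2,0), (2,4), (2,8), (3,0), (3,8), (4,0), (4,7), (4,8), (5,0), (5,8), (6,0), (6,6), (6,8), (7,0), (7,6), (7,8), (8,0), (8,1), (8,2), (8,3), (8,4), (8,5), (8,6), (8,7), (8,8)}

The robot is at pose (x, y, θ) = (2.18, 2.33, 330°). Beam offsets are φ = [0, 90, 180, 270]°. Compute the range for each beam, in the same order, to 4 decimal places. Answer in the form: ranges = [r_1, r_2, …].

ranges = [2.6600, 5.3925, 1.3625, 1.5358]

beam 1: φ=0°, α=330°
  direction (0.8660, -0.5000); cell (2,2); t to first gridline: x 0.9469, y 0.6600 (then +1.1547 / +2.0000)
    (2,1) via y @ 0.6600
    (3,1) via x @ 0.9469
    (4,1) via x @ 2.1016
    (4,0) via y @ 2.6600  # hit
  → r_1 = 2.6600
beam 2: φ=90°, α=60°
  direction (0.5000, 0.8660); cell (2,2); t to first gridline: x 1.6400, y 0.7736 (then +2.0000 / +1.1547)
    (2,3) via y @ 0.7736
    (3,3) via x @ 1.6400
    (3,4) via y @ 1.9283
    (3,5) via y @ 3.0831
    (4,5) via x @ 3.6400
    (4,6) via y @ 4.2378
    (4,7) via y @ 5.3925  # hit
  → r_2 = 5.3925
beam 3: φ=180°, α=150°
  direction (-0.8660, 0.5000); cell (2,2); t to first gridline: x 0.2078, y 1.3400 (then +1.1547 / +2.0000)
    (1,2) via x @ 0.2078
    (1,3) via y @ 1.3400
    (0,3) via x @ 1.3625  # hit
  → r_3 = 1.3625
beam 4: φ=270°, α=240°
  direction (-0.5000, -0.8660); cell (2,2); t to first gridline: x 0.3600, y 0.3811 (then +2.0000 / +1.1547)
    (1,2) via x @ 0.3600
    (1,1) via y @ 0.3811
    (1,0) via y @ 1.5358  # hit
  → r_4 = 1.5358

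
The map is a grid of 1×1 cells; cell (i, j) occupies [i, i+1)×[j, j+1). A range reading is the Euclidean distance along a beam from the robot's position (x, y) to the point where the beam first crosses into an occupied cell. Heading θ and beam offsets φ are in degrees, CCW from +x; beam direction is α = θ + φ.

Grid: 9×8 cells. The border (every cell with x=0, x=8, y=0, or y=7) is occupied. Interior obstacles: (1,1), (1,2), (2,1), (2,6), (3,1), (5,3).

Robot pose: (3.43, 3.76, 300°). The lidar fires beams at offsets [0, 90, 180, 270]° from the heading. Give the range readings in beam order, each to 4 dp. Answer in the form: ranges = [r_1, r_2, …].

beam 1: φ=0°, α=300°
  direction (0.5000, -0.8660); cell (3,3); t to first gridline: x 1.1400, y 0.8776 (then +2.0000 / +1.1547)
    (3,2) via y @ 0.8776
    (4,2) via x @ 1.1400
    (4,1) via y @ 2.0323
    (5,1) via x @ 3.1400
    (5,0) via y @ 3.1870  # hit
  → r_1 = 3.1870
beam 2: φ=90°, α=30°
  direction (0.8660, 0.5000); cell (3,3); t to first gridline: x 0.6582, y 0.4800 (then +1.1547 / +2.0000)
    (3,4) via y @ 0.4800
    (4,4) via x @ 0.6582
    (5,4) via x @ 1.8129
    (5,5) via y @ 2.4800
    (6,5) via x @ 2.9676
    (7,5) via x @ 4.1223
    (7,6) via y @ 4.4800
    (8,6) via x @ 5.2770  # hit
  → r_2 = 5.2770
beam 3: φ=180°, α=120°
  direction (-0.5000, 0.8660); cell (3,3); t to first gridline: x 0.8600, y 0.2771 (then +2.0000 / +1.1547)
    (3,4) via y @ 0.2771
    (2,4) via x @ 0.8600
    (2,5) via y @ 1.4318
    (2,6) via y @ 2.5865  # hit
  → r_3 = 2.5865
beam 4: φ=270°, α=210°
  direction (-0.8660, -0.5000); cell (3,3); t to first gridline: x 0.4965, y 1.5200 (then +1.1547 / +2.0000)
    (2,3) via x @ 0.4965
    (2,2) via y @ 1.5200
    (1,2) via x @ 1.6512  # hit
  → r_4 = 1.6512

ranges = [3.1870, 5.2770, 2.5865, 1.6512]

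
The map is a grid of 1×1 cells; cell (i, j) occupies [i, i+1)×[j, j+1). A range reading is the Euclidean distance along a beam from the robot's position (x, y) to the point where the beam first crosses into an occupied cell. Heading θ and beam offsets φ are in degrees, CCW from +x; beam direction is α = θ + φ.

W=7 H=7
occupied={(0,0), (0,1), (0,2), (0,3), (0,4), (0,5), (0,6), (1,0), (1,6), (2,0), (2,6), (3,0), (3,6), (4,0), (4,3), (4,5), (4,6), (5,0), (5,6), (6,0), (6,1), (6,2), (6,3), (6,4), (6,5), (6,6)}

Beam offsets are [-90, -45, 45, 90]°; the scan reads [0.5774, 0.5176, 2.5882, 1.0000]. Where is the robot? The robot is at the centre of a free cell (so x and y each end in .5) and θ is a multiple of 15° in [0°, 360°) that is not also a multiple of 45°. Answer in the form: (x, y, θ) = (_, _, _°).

Enumerate (i+0.5, j+0.5, θ) over the 23 free cells and 16 admissible headings. For each, cast all 4 beams and compare to the given ranges.
  (2.5, 2.5, 60°): beam 1 = 3.0000 ≠ 0.5774 ✗
  (5.5, 1.5, 285°): beam 1 = 1.9319 ≠ 0.5774 ✗
  (3.5, 3.5, 75°): beam 1 = 0.5176 ≠ 0.5774 ✗
  …
  (5.5, 2.5, 60°): r_1=0.5774, r_2=0.5176, r_3=2.5882, r_4=1.0000 — all match ✓
Unique over the lattice → pose = (5.5, 2.5, 60°).

(x, y, θ) = (5.5, 2.5, 60°)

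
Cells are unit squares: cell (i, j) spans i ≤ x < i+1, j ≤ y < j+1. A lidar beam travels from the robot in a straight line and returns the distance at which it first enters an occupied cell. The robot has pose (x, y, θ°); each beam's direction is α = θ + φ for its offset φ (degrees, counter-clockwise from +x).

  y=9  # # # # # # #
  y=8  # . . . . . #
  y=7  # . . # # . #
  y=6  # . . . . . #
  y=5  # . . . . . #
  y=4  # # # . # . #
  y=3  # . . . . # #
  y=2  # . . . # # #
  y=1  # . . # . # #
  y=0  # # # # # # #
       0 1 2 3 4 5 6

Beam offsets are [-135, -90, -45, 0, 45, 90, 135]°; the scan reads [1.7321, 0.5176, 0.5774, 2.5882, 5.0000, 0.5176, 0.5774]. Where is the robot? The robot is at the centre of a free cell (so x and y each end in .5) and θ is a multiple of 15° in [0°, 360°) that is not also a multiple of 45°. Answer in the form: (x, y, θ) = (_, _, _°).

Enumerate (i+0.5, j+0.5, θ) over the 30 free cells and 16 admissible headings. For each, cast all 7 beams and compare to the given ranges.
  (2.5, 1.5, 165°): beam 1 = 0.5774 ≠ 1.7321 ✗
  (3.5, 2.5, 300°): beam 1 = 2.5882 ≠ 1.7321 ✗
  (2.5, 6.5, 120°): beam 1 = 3.6235 ≠ 1.7321 ✗
  …
  (3.5, 4.5, 75°): r_1=1.7321, r_2=0.5176, r_3=0.5774, r_4=2.5882, r_5=5.0000, r_6=0.5176, r_7=0.5774 — all match ✓
Only this pose fits every beam.

(x, y, θ) = (3.5, 4.5, 75°)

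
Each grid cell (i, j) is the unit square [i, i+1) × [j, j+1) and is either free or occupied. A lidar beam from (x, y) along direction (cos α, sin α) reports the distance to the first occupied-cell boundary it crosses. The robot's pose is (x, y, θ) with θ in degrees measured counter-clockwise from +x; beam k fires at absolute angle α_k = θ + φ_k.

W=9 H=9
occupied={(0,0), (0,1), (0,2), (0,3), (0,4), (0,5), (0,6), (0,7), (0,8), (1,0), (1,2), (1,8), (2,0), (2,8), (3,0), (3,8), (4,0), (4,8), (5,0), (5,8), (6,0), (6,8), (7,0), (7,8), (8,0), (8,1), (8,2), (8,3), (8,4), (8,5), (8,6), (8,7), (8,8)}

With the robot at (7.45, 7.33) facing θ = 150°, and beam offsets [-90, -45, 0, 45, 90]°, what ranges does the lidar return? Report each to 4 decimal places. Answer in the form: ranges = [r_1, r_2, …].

ranges = [0.7736, 0.6936, 1.3400, 6.6775, 7.3093]

beam 1: φ=-90°, α=60°
  dir = (cos 60°, sin 60°) = (0.5000, 0.8660); from cell (7,7)
  next x-line at t=1.1000, next y-line at t=0.7736; Δt_x=2.0000, Δt_y=1.1547
    y: enter (7,8) at t=0.7736 ← occupied
  → r_1 = 0.7736
beam 2: φ=-45°, α=105°
  dir = (cos 105°, sin 105°) = (-0.2588, 0.9659); from cell (7,7)
  next x-line at t=1.7387, next y-line at t=0.6936; Δt_x=3.8637, Δt_y=1.0353
    y: enter (7,8) at t=0.6936 ← occupied
  → r_2 = 0.6936
beam 3: φ=0°, α=150°
  dir = (cos 150°, sin 150°) = (-0.8660, 0.5000); from cell (7,7)
  next x-line at t=0.5196, next y-line at t=1.3400; Δt_x=1.1547, Δt_y=2.0000
    x: enter (6,7) at t=0.5196
    y: enter (6,8) at t=1.3400 ← occupied
  → r_3 = 1.3400
beam 4: φ=45°, α=195°
  dir = (cos 195°, sin 195°) = (-0.9659, -0.2588); from cell (7,7)
  next x-line at t=0.4659, next y-line at t=1.2750; Δt_x=1.0353, Δt_y=3.8637
    x: enter (6,7) at t=0.4659
    y: enter (6,6) at t=1.2750
    x: enter (5,6) at t=1.5012
    x: enter (4,6) at t=2.5364
    x: enter (3,6) at t=3.5717
    x: enter (2,6) at t=4.6070
    y: enter (2,5) at t=5.1387
    x: enter (1,5) at t=5.6423
    x: enter (0,5) at t=6.6775 ← occupied
  → r_4 = 6.6775
beam 5: φ=90°, α=240°
  dir = (cos 240°, sin 240°) = (-0.5000, -0.8660); from cell (7,7)
  next x-line at t=0.9000, next y-line at t=0.3811; Δt_x=2.0000, Δt_y=1.1547
    y: enter (7,6) at t=0.3811
    x: enter (6,6) at t=0.9000
    y: enter (6,5) at t=1.5358
    y: enter (6,4) at t=2.6905
    x: enter (5,4) at t=2.9000
    y: enter (5,3) at t=3.8452
    x: enter (4,3) at t=4.9000
    y: enter (4,2) at t=4.9999
    y: enter (4,1) at t=6.1546
    x: enter (3,1) at t=6.9000
    y: enter (3,0) at t=7.3093 ← occupied
  → r_5 = 7.3093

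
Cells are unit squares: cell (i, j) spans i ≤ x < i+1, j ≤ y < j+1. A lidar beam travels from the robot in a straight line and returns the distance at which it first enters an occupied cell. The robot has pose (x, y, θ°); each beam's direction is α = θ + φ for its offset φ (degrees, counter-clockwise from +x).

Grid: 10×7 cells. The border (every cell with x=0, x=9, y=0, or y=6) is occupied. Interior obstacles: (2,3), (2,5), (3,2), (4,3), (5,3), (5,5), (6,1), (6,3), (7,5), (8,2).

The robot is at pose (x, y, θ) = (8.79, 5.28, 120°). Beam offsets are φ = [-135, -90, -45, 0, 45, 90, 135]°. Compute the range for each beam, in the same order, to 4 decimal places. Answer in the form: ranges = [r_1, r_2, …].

ranges = [0.2174, 0.2425, 0.7454, 0.8314, 0.8179, 2.5600, 2.3604]

beam 1: φ=-135°, α=345°
  direction (0.9659, -0.2588); cell (8,5); t to first gridline: x 0.2174, y 1.0818 (then +1.0353 / +3.8637)
    (9,5) via x @ 0.2174  # hit
  → r_1 = 0.2174
beam 2: φ=-90°, α=30°
  direction (0.8660, 0.5000); cell (8,5); t to first gridline: x 0.2425, y 1.4400 (then +1.1547 / +2.0000)
    (9,5) via x @ 0.2425  # hit
  → r_2 = 0.2425
beam 3: φ=-45°, α=75°
  direction (0.2588, 0.9659); cell (8,5); t to first gridline: x 0.8114, y 0.7454 (then +3.8637 / +1.0353)
    (8,6) via y @ 0.7454  # hit
  → r_3 = 0.7454
beam 4: φ=0°, α=120°
  direction (-0.5000, 0.8660); cell (8,5); t to first gridline: x 1.5800, y 0.8314 (then +2.0000 / +1.1547)
    (8,6) via y @ 0.8314  # hit
  → r_4 = 0.8314
beam 5: φ=45°, α=165°
  direction (-0.9659, 0.2588); cell (8,5); t to first gridline: x 0.8179, y 2.7819 (then +1.0353 / +3.8637)
    (7,5) via x @ 0.8179  # hit
  → r_5 = 0.8179
beam 6: φ=90°, α=210°
  direction (-0.8660, -0.5000); cell (8,5); t to first gridline: x 0.9122, y 0.5600 (then +1.1547 / +2.0000)
    (8,4) via y @ 0.5600
    (7,4) via x @ 0.9122
    (6,4) via x @ 2.0669
    (6,3) via y @ 2.5600  # hit
  → r_6 = 2.5600
beam 7: φ=135°, α=255°
  direction (-0.2588, -0.9659); cell (8,5); t to first gridline: x 3.0523, y 0.2899 (then +3.8637 / +1.0353)
    (8,4) via y @ 0.2899
    (8,3) via y @ 1.3252
    (8,2) via y @ 2.3604  # hit
  → r_7 = 2.3604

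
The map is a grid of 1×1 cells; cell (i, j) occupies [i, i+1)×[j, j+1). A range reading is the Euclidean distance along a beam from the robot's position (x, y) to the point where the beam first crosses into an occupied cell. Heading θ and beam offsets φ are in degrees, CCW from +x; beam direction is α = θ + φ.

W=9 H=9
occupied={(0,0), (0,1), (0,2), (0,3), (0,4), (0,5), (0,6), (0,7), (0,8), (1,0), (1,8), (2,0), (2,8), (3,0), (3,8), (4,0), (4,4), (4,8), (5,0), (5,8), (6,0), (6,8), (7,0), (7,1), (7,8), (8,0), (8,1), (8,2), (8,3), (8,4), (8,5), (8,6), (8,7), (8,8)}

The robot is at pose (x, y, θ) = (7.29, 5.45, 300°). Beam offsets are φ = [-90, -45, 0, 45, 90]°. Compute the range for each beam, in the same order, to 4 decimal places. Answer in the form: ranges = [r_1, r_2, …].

beam 1: φ=-90°, α=210°
  direction (-0.8660, -0.5000); cell (7,5); t to first gridline: x 0.3349, y 0.9000 (then +1.1547 / +2.0000)
    (6,5) via x @ 0.3349
    (6,4) via y @ 0.9000
    (5,4) via x @ 1.4896
    (4,4) via x @ 2.6443  # hit
  → r_1 = 2.6443
beam 2: φ=-45°, α=255°
  direction (-0.2588, -0.9659); cell (7,5); t to first gridline: x 1.1205, y 0.4659 (then +3.8637 / +1.0353)
    (7,4) via y @ 0.4659
    (6,4) via x @ 1.1205
    (6,3) via y @ 1.5012
    (6,2) via y @ 2.5364
    (6,1) via y @ 3.5717
    (6,0) via y @ 4.6070  # hit
  → r_2 = 4.6070
beam 3: φ=0°, α=300°
  direction (0.5000, -0.8660); cell (7,5); t to first gridline: x 1.4200, y 0.5196 (then +2.0000 / +1.1547)
    (7,4) via y @ 0.5196
    (8,4) via x @ 1.4200  # hit
  → r_3 = 1.4200
beam 4: φ=45°, α=345°
  direction (0.9659, -0.2588); cell (7,5); t to first gridline: x 0.7350, y 1.7387 (then +1.0353 / +3.8637)
    (8,5) via x @ 0.7350  # hit
  → r_4 = 0.7350
beam 5: φ=90°, α=30°
  direction (0.8660, 0.5000); cell (7,5); t to first gridline: x 0.8198, y 1.1000 (then +1.1547 / +2.0000)
    (8,5) via x @ 0.8198  # hit
  → r_5 = 0.8198

ranges = [2.6443, 4.6070, 1.4200, 0.7350, 0.8198]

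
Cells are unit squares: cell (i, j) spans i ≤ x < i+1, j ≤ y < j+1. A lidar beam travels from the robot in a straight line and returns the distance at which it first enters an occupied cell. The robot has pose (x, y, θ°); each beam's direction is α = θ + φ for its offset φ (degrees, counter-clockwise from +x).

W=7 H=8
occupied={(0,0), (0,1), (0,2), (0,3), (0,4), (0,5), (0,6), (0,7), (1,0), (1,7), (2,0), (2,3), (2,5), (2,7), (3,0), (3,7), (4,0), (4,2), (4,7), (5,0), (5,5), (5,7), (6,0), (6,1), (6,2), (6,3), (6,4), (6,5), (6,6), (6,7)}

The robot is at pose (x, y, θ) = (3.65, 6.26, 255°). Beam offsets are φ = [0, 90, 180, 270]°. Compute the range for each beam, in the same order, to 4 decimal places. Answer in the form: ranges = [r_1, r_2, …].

beam 1: φ=0°, α=255°
  cosα=-0.2588 sinα=-0.9659 | (3,6) | tMaxX 2.5114 tMaxY 0.2692 | tΔX 3.8637 tΔY 1.0353
    t=0.2692 [y] (3,5)
    t=1.3044 [y] (3,4)
    t=2.3397 [y] (3,3)
    t=2.5114 [x] (2,3) — stop
  → r_1 = 2.5114
beam 2: φ=90°, α=345°
  cosα=0.9659 sinα=-0.2588 | (3,6) | tMaxX 0.3623 tMaxY 1.0046 | tΔX 1.0353 tΔY 3.8637
    t=0.3623 [x] (4,6)
    t=1.0046 [y] (4,5)
    t=1.3976 [x] (5,5) — stop
  → r_2 = 1.3976
beam 3: φ=180°, α=75°
  cosα=0.2588 sinα=0.9659 | (3,6) | tMaxX 1.3523 tMaxY 0.7661 | tΔX 3.8637 tΔY 1.0353
    t=0.7661 [y] (3,7) — stop
  → r_3 = 0.7661
beam 4: φ=270°, α=165°
  cosα=-0.9659 sinα=0.2588 | (3,6) | tMaxX 0.6729 tMaxY 2.8591 | tΔX 1.0353 tΔY 3.8637
    t=0.6729 [x] (2,6)
    t=1.7082 [x] (1,6)
    t=2.7435 [x] (0,6) — stop
  → r_4 = 2.7435

ranges = [2.5114, 1.3976, 0.7661, 2.7435]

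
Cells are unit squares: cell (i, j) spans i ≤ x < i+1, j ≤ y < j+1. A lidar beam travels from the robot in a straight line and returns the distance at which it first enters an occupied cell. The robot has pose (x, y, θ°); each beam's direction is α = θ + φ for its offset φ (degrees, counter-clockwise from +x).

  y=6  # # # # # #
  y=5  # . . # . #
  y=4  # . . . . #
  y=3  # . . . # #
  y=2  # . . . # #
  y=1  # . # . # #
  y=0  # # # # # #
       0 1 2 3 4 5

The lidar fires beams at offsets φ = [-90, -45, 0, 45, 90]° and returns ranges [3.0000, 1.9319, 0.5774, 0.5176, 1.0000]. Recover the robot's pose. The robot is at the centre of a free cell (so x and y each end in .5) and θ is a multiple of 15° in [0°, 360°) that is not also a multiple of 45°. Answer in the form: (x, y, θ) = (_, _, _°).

(x, y, θ) = (1.5, 2.5, 150°)

Enumerate (i+0.5, j+0.5, θ) over the 15 free cells and 16 admissible headings. For each, cast all 5 beams and compare to the given ranges.
  (1.5, 2.5, 195°): beam 1 = 1.9319 ≠ 3.0000 ✗
  (2.5, 5.5, 300°): beam 1 = 1.7321 ≠ 3.0000 ✗
  (2.5, 4.5, 210°): beam 1 = 1.7321 ≠ 3.0000 ✗
  …
  (1.5, 2.5, 150°): r_1=3.0000, r_2=1.9319, r_3=0.5774, r_4=0.5176, r_5=1.0000 — all match ✓
Unique over the lattice → pose = (1.5, 2.5, 150°).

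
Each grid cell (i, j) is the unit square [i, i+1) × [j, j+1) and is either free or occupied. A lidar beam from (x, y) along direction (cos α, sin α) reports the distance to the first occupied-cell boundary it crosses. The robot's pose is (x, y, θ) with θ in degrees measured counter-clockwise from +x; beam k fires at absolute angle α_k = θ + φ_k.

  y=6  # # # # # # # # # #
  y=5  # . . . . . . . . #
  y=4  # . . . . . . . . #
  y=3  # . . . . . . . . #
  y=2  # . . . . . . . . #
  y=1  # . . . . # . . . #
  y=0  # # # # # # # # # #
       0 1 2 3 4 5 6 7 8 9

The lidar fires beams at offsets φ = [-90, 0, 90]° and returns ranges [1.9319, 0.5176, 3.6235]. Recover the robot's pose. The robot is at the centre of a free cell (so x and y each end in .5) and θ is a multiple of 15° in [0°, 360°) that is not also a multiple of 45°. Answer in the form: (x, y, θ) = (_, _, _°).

(x, y, θ) = (4.5, 5.5, 105°)

The pose lattice has 39·16 = 624 candidates. Test each by forward raycasting.
  (7.5, 5.5, 105°): beam 1 = 1.5529 ≠ 1.9319 ✗
  (3.5, 1.5, 120°): beam 1 = 6.3509 ≠ 1.9319 ✗
  (3.5, 5.5, 105°): beam 3 = 2.5882 ≠ 3.6235 ✗
  …
  (4.5, 5.5, 105°): r_1=1.9319, r_2=0.5176, r_3=3.6235 — all match ✓
No second candidate reproduces the full scan.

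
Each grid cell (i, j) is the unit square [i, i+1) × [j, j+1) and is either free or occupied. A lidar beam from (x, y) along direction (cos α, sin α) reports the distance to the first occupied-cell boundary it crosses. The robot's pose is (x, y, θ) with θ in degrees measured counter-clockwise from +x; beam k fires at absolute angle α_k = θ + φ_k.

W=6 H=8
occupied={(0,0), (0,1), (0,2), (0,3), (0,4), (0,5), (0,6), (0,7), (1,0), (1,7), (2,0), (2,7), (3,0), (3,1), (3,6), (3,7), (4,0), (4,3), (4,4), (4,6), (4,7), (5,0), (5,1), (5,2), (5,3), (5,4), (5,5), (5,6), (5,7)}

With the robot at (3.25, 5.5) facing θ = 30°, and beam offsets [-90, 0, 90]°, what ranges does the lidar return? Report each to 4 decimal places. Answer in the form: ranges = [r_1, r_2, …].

ranges = [1.5000, 1.0000, 1.7321]

beam 1: φ=-90°, α=300°
  cosα=0.5000 sinα=-0.8660 | (3,5) | tMaxX 1.5000 tMaxY 0.5774 | tΔX 2.0000 tΔY 1.1547
    t=0.5774 [y] (3,4)
    t=1.5000 [x] (4,4) — stop
  → r_1 = 1.5000
beam 2: φ=0°, α=30°
  cosα=0.8660 sinα=0.5000 | (3,5) | tMaxX 0.8660 tMaxY 1.0000 | tΔX 1.1547 tΔY 2.0000
    t=0.8660 [x] (4,5)
    t=1.0000 [y] (4,6) — stop
  → r_2 = 1.0000
beam 3: φ=90°, α=120°
  cosα=-0.5000 sinα=0.8660 | (3,5) | tMaxX 0.5000 tMaxY 0.5774 | tΔX 2.0000 tΔY 1.1547
    t=0.5000 [x] (2,5)
    t=0.5774 [y] (2,6)
    t=1.7321 [y] (2,7) — stop
  → r_3 = 1.7321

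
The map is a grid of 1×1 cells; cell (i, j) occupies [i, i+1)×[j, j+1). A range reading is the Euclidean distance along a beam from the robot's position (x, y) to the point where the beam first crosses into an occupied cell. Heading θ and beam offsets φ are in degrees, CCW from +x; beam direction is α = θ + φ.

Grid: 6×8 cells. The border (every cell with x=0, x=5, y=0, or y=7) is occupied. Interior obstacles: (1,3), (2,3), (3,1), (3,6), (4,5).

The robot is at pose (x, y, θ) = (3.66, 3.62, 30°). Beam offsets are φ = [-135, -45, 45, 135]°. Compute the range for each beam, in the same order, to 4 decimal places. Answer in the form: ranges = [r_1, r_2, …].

ranges = [1.6771, 1.3873, 1.4287, 0.6833]

beam 1: φ=-135°, α=255°
  cosα=-0.2588 sinα=-0.9659 | (3,3) | tMaxX 2.5500 tMaxY 0.6419 | tΔX 3.8637 tΔY 1.0353
    t=0.6419 [y] (3,2)
    t=1.6771 [y] (3,1) — stop
  → r_1 = 1.6771
beam 2: φ=-45°, α=345°
  cosα=0.9659 sinα=-0.2588 | (3,3) | tMaxX 0.3520 tMaxY 2.3955 | tΔX 1.0353 tΔY 3.8637
    t=0.3520 [x] (4,3)
    t=1.3873 [x] (5,3) — stop
  → r_2 = 1.3873
beam 3: φ=45°, α=75°
  cosα=0.2588 sinα=0.9659 | (3,3) | tMaxX 1.3137 tMaxY 0.3934 | tΔX 3.8637 tΔY 1.0353
    t=0.3934 [y] (3,4)
    t=1.3137 [x] (4,4)
    t=1.4287 [y] (4,5) — stop
  → r_3 = 1.4287
beam 4: φ=135°, α=165°
  cosα=-0.9659 sinα=0.2588 | (3,3) | tMaxX 0.6833 tMaxY 1.4682 | tΔX 1.0353 tΔY 3.8637
    t=0.6833 [x] (2,3) — stop
  → r_4 = 0.6833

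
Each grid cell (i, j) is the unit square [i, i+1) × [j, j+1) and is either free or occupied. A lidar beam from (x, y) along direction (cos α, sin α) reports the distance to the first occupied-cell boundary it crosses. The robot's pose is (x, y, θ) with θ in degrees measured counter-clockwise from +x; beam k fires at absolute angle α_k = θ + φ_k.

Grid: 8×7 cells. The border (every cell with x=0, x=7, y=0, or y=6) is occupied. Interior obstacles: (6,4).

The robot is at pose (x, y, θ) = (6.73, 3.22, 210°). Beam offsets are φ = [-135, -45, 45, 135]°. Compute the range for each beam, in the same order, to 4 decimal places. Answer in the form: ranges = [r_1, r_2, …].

ranges = [0.8075, 5.9321, 2.2983, 0.2795]

beam 1: φ=-135°, α=75°
  dir = (cos 75°, sin 75°) = (0.2588, 0.9659); from cell (6,3)
  next x-line at t=1.0432, next y-line at t=0.8075; Δt_x=3.8637, Δt_y=1.0353
    y: enter (6,4) at t=0.8075 ← occupied
  → r_1 = 0.8075
beam 2: φ=-45°, α=165°
  dir = (cos 165°, sin 165°) = (-0.9659, 0.2588); from cell (6,3)
  next x-line at t=0.7558, next y-line at t=3.0137; Δt_x=1.0353, Δt_y=3.8637
    x: enter (5,3) at t=0.7558
    x: enter (4,3) at t=1.7910
    x: enter (3,3) at t=2.8263
    y: enter (3,4) at t=3.0137
    x: enter (2,4) at t=3.8616
    x: enter (1,4) at t=4.8969
    x: enter (0,4) at t=5.9321 ← occupied
  → r_2 = 5.9321
beam 3: φ=45°, α=255°
  dir = (cos 255°, sin 255°) = (-0.2588, -0.9659); from cell (6,3)
  next x-line at t=2.8205, next y-line at t=0.2278; Δt_x=3.8637, Δt_y=1.0353
    y: enter (6,2) at t=0.2278
    y: enter (6,1) at t=1.2630
    y: enter (6,0) at t=2.2983 ← occupied
  → r_3 = 2.2983
beam 4: φ=135°, α=345°
  dir = (cos 345°, sin 345°) = (0.9659, -0.2588); from cell (6,3)
  next x-line at t=0.2795, next y-line at t=0.8500; Δt_x=1.0353, Δt_y=3.8637
    x: enter (7,3) at t=0.2795 ← occupied
  → r_4 = 0.2795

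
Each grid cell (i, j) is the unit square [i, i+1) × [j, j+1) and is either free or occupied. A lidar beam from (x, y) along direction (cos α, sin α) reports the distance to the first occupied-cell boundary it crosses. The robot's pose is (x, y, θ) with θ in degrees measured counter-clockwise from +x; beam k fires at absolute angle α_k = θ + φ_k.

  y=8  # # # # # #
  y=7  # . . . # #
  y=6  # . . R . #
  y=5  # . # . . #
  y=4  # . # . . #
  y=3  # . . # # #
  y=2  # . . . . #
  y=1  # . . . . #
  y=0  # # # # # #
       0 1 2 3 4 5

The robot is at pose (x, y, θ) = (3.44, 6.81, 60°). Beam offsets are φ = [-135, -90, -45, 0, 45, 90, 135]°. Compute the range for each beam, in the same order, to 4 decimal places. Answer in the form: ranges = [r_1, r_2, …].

beam 1: φ=-135°, α=285°
  d=(0.2588,-0.9659)  start (3,6)  tX=2.1637 tY=0.8386  stride 1/|dx|=3.8637 1/|dy|=1.0353
    cross y-line → (3,5), t=0.8386
    cross y-line → (3,4), t=1.8738
    cross x-line → (4,4), t=2.1637
    cross y-line → (4,3), t=2.9091 (wall)
  → r_1 = 2.9091
beam 2: φ=-90°, α=330°
  d=(0.8660,-0.5000)  start (3,6)  tX=0.6466 tY=1.6200  stride 1/|dx|=1.1547 1/|dy|=2.0000
    cross x-line → (4,6), t=0.6466
    cross y-line → (4,5), t=1.6200
    cross x-line → (5,5), t=1.8013 (wall)
  → r_2 = 1.8013
beam 3: φ=-45°, α=15°
  d=(0.9659,0.2588)  start (3,6)  tX=0.5798 tY=0.7341  stride 1/|dx|=1.0353 1/|dy|=3.8637
    cross x-line → (4,6), t=0.5798
    cross y-line → (4,7), t=0.7341 (wall)
  → r_3 = 0.7341
beam 4: φ=0°, α=60°
  d=(0.5000,0.8660)  start (3,6)  tX=1.1200 tY=0.2194  stride 1/|dx|=2.0000 1/|dy|=1.1547
    cross y-line → (3,7), t=0.2194
    cross x-line → (4,7), t=1.1200 (wall)
  → r_4 = 1.1200
beam 5: φ=45°, α=105°
  d=(-0.2588,0.9659)  start (3,6)  tX=1.7000 tY=0.1967  stride 1/|dx|=3.8637 1/|dy|=1.0353
    cross y-line → (3,7), t=0.1967
    cross y-line → (3,8), t=1.2320 (wall)
  → r_5 = 1.2320
beam 6: φ=90°, α=150°
  d=(-0.8660,0.5000)  start (3,6)  tX=0.5081 tY=0.3800  stride 1/|dx|=1.1547 1/|dy|=2.0000
    cross y-line → (3,7), t=0.3800
    cross x-line → (2,7), t=0.5081
    cross x-line → (1,7), t=1.6628
    cross y-line → (1,8), t=2.3800 (wall)
  → r_6 = 2.3800
beam 7: φ=135°, α=195°
  d=(-0.9659,-0.2588)  start (3,6)  tX=0.4555 tY=3.1296  stride 1/|dx|=1.0353 1/|dy|=3.8637
    cross x-line → (2,6), t=0.4555
    cross x-line → (1,6), t=1.4908
    cross x-line → (0,6), t=2.5261 (wall)
  → r_7 = 2.5261

ranges = [2.9091, 1.8013, 0.7341, 1.1200, 1.2320, 2.3800, 2.5261]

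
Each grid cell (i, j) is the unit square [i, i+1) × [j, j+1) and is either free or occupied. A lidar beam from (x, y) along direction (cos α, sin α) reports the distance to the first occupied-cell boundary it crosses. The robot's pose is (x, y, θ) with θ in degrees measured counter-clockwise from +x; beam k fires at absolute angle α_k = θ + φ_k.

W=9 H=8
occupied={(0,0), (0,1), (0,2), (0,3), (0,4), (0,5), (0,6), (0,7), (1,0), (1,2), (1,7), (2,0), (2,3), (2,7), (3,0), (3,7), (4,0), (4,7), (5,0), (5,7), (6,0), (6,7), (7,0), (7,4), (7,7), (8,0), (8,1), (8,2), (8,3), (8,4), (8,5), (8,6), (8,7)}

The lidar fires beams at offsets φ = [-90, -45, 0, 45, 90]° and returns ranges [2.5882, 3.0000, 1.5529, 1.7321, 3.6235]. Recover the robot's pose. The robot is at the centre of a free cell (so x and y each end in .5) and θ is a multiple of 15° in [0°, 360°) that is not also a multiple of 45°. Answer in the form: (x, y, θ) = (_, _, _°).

(x, y, θ) = (4.5, 5.5, 75°)

Enumerate (i+0.5, j+0.5, θ) over the 39 free cells and 16 admissible headings. For each, cast all 5 beams and compare to the given ranges.
  (7.5, 3.5, 105°): beam 1 = 0.5176 ≠ 2.5882 ✗
  (7.5, 1.5, 75°): beam 1 = 0.5176 ≠ 2.5882 ✗
  (5.5, 6.5, 345°): beam 1 = 5.6940 ≠ 2.5882 ✗
  …
  (4.5, 5.5, 75°): r_1=2.5882, r_2=3.0000, r_3=1.5529, r_4=1.7321, r_5=3.6235 — all match ✓
Unique over the lattice → pose = (4.5, 5.5, 75°).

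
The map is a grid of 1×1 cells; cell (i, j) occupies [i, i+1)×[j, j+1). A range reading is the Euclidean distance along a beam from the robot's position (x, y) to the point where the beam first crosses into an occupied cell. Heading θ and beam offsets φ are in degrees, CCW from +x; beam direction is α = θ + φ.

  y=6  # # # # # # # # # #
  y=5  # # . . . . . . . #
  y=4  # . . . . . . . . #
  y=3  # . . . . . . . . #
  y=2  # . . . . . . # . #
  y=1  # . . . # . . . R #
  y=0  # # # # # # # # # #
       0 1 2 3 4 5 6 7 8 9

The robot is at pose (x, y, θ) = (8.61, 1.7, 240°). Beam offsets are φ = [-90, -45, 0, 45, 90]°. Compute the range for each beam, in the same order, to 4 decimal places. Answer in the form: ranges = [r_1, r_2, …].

beam 1: φ=-90°, α=150°
  direction (-0.8660, 0.5000); cell (8,1); t to first gridline: x 0.7044, y 0.6000 (then +1.1547 / +2.0000)
    (8,2) via y @ 0.6000
    (7,2) via x @ 0.7044  # hit
  → r_1 = 0.7044
beam 2: φ=-45°, α=195°
  direction (-0.9659, -0.2588); cell (8,1); t to first gridline: x 0.6315, y 2.7046 (then +1.0353 / +3.8637)
    (7,1) via x @ 0.6315
    (6,1) via x @ 1.6668
    (5,1) via x @ 2.7021
    (5,0) via y @ 2.7046  # hit
  → r_2 = 2.7046
beam 3: φ=0°, α=240°
  direction (-0.5000, -0.8660); cell (8,1); t to first gridline: x 1.2200, y 0.8083 (then +2.0000 / +1.1547)
    (8,0) via y @ 0.8083  # hit
  → r_3 = 0.8083
beam 4: φ=45°, α=285°
  direction (0.2588, -0.9659); cell (8,1); t to first gridline: x 1.5068, y 0.7247 (then +3.8637 / +1.0353)
    (8,0) via y @ 0.7247  # hit
  → r_4 = 0.7247
beam 5: φ=90°, α=330°
  direction (0.8660, -0.5000); cell (8,1); t to first gridline: x 0.4503, y 1.4000 (then +1.1547 / +2.0000)
    (9,1) via x @ 0.4503  # hit
  → r_5 = 0.4503

ranges = [0.7044, 2.7046, 0.8083, 0.7247, 0.4503]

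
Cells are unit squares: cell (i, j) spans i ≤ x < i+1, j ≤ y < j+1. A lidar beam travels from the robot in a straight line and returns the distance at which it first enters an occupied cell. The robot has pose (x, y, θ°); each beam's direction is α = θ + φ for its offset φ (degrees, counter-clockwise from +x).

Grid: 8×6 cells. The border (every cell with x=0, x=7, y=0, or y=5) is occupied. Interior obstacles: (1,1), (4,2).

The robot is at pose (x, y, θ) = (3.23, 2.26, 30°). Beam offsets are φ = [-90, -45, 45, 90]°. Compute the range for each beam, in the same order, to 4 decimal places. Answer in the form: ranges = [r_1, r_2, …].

beam 1: φ=-90°, α=300°
  d=(0.5000,-0.8660)  start (3,2)  tX=1.5400 tY=0.3002  stride 1/|dx|=2.0000 1/|dy|=1.1547
    cross y-line → (3,1), t=0.3002
    cross y-line → (3,0), t=1.4549 (wall)
  → r_1 = 1.4549
beam 2: φ=-45°, α=345°
  d=(0.9659,-0.2588)  start (3,2)  tX=0.7972 tY=1.0046  stride 1/|dx|=1.0353 1/|dy|=3.8637
    cross x-line → (4,2), t=0.7972 (wall)
  → r_2 = 0.7972
beam 3: φ=45°, α=75°
  d=(0.2588,0.9659)  start (3,2)  tX=2.9751 tY=0.7661  stride 1/|dx|=3.8637 1/|dy|=1.0353
    cross y-line → (3,3), t=0.7661
    cross y-line → (3,4), t=1.8014
    cross y-line → (3,5), t=2.8367 (wall)
  → r_3 = 2.8367
beam 4: φ=90°, α=120°
  d=(-0.5000,0.8660)  start (3,2)  tX=0.4600 tY=0.8545  stride 1/|dx|=2.0000 1/|dy|=1.1547
    cross x-line → (2,2), t=0.4600
    cross y-line → (2,3), t=0.8545
    cross y-line → (2,4), t=2.0092
    cross x-line → (1,4), t=2.4600
    cross y-line → (1,5), t=3.1639 (wall)
  → r_4 = 3.1639

ranges = [1.4549, 0.7972, 2.8367, 3.1639]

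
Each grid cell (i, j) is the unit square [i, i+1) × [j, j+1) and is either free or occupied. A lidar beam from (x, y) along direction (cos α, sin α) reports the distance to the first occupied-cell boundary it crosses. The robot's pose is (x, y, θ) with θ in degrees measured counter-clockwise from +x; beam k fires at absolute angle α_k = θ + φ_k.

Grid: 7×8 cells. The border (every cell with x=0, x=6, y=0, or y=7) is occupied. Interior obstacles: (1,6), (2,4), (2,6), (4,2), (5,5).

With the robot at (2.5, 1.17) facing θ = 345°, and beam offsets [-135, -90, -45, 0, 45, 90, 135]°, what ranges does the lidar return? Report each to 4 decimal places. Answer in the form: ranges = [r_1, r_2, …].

ranges = [0.3400, 0.1760, 0.1963, 0.6568, 1.7321, 6.0357, 3.0000]

beam 1: φ=-135°, α=210°
  cosα=-0.8660 sinα=-0.5000 | (2,1) | tMaxX 0.5774 tMaxY 0.3400 | tΔX 1.1547 tΔY 2.0000
    t=0.3400 [y] (2,0) — stop
  → r_1 = 0.3400
beam 2: φ=-90°, α=255°
  cosα=-0.2588 sinα=-0.9659 | (2,1) | tMaxX 1.9319 tMaxY 0.1760 | tΔX 3.8637 tΔY 1.0353
    t=0.1760 [y] (2,0) — stop
  → r_2 = 0.1760
beam 3: φ=-45°, α=300°
  cosα=0.5000 sinα=-0.8660 | (2,1) | tMaxX 1.0000 tMaxY 0.1963 | tΔX 2.0000 tΔY 1.1547
    t=0.1963 [y] (2,0) — stop
  → r_3 = 0.1963
beam 4: φ=0°, α=345°
  cosα=0.9659 sinα=-0.2588 | (2,1) | tMaxX 0.5176 tMaxY 0.6568 | tΔX 1.0353 tΔY 3.8637
    t=0.5176 [x] (3,1)
    t=0.6568 [y] (3,0) — stop
  → r_4 = 0.6568
beam 5: φ=45°, α=30°
  cosα=0.8660 sinα=0.5000 | (2,1) | tMaxX 0.5774 tMaxY 1.6600 | tΔX 1.1547 tΔY 2.0000
    t=0.5774 [x] (3,1)
    t=1.6600 [y] (3,2)
    t=1.7321 [x] (4,2) — stop
  → r_5 = 1.7321
beam 6: φ=90°, α=75°
  cosα=0.2588 sinα=0.9659 | (2,1) | tMaxX 1.9319 tMaxY 0.8593 | tΔX 3.8637 tΔY 1.0353
    t=0.8593 [y] (2,2)
    t=1.8946 [y] (2,3)
    t=1.9319 [x] (3,3)
    t=2.9298 [y] (3,4)
    t=3.9651 [y] (3,5)
    t=5.0004 [y] (3,6)
    t=5.7956 [x] (4,6)
    t=6.0357 [y] (4,7) — stop
  → r_6 = 6.0357
beam 7: φ=135°, α=120°
  cosα=-0.5000 sinα=0.8660 | (2,1) | tMaxX 1.0000 tMaxY 0.9584 | tΔX 2.0000 tΔY 1.1547
    t=0.9584 [y] (2,2)
    t=1.0000 [x] (1,2)
    t=2.1131 [y] (1,3)
    t=3.0000 [x] (0,3) — stop
  → r_7 = 3.0000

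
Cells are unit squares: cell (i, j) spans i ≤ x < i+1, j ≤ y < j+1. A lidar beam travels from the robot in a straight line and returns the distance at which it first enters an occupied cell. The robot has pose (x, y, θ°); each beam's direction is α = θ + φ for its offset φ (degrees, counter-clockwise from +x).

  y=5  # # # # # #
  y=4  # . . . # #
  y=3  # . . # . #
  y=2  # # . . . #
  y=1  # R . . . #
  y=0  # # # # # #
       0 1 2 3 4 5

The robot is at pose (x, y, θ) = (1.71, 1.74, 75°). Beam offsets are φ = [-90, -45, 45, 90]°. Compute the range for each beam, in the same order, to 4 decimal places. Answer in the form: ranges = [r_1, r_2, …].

beam 1: φ=-90°, α=345°
  direction (0.9659, -0.2588); cell (1,1); t to first gridline: x 0.3002, y 2.8591 (then +1.0353 / +3.8637)
    (2,1) via x @ 0.3002
    (3,1) via x @ 1.3355
    (4,1) via x @ 2.3708
    (4,0) via y @ 2.8591  # hit
  → r_1 = 2.8591
beam 2: φ=-45°, α=30°
  direction (0.8660, 0.5000); cell (1,1); t to first gridline: x 0.3349, y 0.5200 (then +1.1547 / +2.0000)
    (2,1) via x @ 0.3349
    (2,2) via y @ 0.5200
    (3,2) via x @ 1.4896
    (3,3) via y @ 2.5200  # hit
  → r_2 = 2.5200
beam 3: φ=45°, α=120°
  direction (-0.5000, 0.8660); cell (1,1); t to first gridline: x 1.4200, y 0.3002 (then +2.0000 / +1.1547)
    (1,2) via y @ 0.3002  # hit
  → r_3 = 0.3002
beam 4: φ=90°, α=165°
  direction (-0.9659, 0.2588); cell (1,1); t to first gridline: x 0.7350, y 1.0046 (then +1.0353 / +3.8637)
    (0,1) via x @ 0.7350  # hit
  → r_4 = 0.7350

ranges = [2.8591, 2.5200, 0.3002, 0.7350]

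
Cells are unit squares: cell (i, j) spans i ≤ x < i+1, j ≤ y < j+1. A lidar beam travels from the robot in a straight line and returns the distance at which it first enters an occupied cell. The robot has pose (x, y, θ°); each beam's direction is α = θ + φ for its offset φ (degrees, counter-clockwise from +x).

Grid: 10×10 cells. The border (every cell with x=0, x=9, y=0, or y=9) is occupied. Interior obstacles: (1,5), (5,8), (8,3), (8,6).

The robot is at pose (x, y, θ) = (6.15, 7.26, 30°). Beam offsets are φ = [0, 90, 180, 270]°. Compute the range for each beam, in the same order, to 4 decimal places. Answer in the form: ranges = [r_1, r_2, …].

beam 1: φ=0°, α=30°
  cosα=0.8660 sinα=0.5000 | (6,7) | tMaxX 0.9815 tMaxY 1.4800 | tΔX 1.1547 tΔY 2.0000
    t=0.9815 [x] (7,7)
    t=1.4800 [y] (7,8)
    t=2.1362 [x] (8,8)
    t=3.2909 [x] (9,8) — stop
  → r_1 = 3.2909
beam 2: φ=90°, α=120°
  cosα=-0.5000 sinα=0.8660 | (6,7) | tMaxX 0.3000 tMaxY 0.8545 | tΔX 2.0000 tΔY 1.1547
    t=0.3000 [x] (5,7)
    t=0.8545 [y] (5,8) — stop
  → r_2 = 0.8545
beam 3: φ=180°, α=210°
  cosα=-0.8660 sinα=-0.5000 | (6,7) | tMaxX 0.1732 tMaxY 0.5200 | tΔX 1.1547 tΔY 2.0000
    t=0.1732 [x] (5,7)
    t=0.5200 [y] (5,6)
    t=1.3279 [x] (4,6)
    t=2.4826 [x] (3,6)
    t=2.5200 [y] (3,5)
    t=3.6373 [x] (2,5)
    t=4.5200 [y] (2,4)
    t=4.7920 [x] (1,4)
    t=5.9467 [x] (0,4) — stop
  → r_3 = 5.9467
beam 4: φ=270°, α=300°
  cosα=0.5000 sinα=-0.8660 | (6,7) | tMaxX 1.7000 tMaxY 0.3002 | tΔX 2.0000 tΔY 1.1547
    t=0.3002 [y] (6,6)
    t=1.4549 [y] (6,5)
    t=1.7000 [x] (7,5)
    t=2.6096 [y] (7,4)
    t=3.7000 [x] (8,4)
    t=3.7643 [y] (8,3) — stop
  → r_4 = 3.7643

ranges = [3.2909, 0.8545, 5.9467, 3.7643]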